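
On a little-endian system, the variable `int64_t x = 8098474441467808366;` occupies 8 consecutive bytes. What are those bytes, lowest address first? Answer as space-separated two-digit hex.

8098474441467808366 in hexadecimal, padded to 64 bits, is 0x70638F98D244CA6E.
Split into bytes (most-significant first): 70 63 8F 98 D2 44 CA 6E.
Little-endian stores the least-significant byte at the lowest address.
So at ascending addresses the bytes are 6E CA 44 D2 98 8F 63 70.

6E CA 44 D2 98 8F 63 70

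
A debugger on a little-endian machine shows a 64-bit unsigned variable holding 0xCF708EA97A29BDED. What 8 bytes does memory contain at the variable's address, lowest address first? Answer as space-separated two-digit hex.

Split into bytes (most-significant first): CF 70 8E A9 7A 29 BD ED.
Little-endian: lowest address holds the least-significant byte.
So at ascending addresses the bytes are ED BD 29 7A A9 8E 70 CF.

ED BD 29 7A A9 8E 70 CF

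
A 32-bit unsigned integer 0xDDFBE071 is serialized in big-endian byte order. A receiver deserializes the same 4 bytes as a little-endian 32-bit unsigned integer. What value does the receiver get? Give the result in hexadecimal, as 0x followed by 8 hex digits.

Stored big-endian, the bytes at ascending addresses are DD FB E0 71.
Read back as little-endian, the first byte is least significant, giving 0x71E0FBDD.

0x71E0FBDD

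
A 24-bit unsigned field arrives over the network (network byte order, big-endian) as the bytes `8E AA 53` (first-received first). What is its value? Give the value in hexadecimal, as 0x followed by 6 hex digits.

0x8EAA53

Big-endian stores the most-significant byte at the lowest address.
The bytes are already most-significant first: 0x8EAA53.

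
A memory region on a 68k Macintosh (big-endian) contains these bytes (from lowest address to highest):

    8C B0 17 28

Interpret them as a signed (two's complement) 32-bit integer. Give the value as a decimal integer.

-1934616792

In big-endian order the high byte comes first in memory.
The bytes are already most-significant first: 0x8CB01728.
Top bit is set, so as a signed 32-bit value this is 0x8CB01728 − 2^32 = -1934616792.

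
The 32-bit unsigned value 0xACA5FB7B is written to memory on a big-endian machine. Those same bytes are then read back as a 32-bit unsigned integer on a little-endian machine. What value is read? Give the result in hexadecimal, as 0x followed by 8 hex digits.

0x7BFBA5AC

Stored big-endian, the bytes at ascending addresses are AC A5 FB 7B.
Read back as little-endian, the first byte is least significant, giving 0x7BFBA5AC.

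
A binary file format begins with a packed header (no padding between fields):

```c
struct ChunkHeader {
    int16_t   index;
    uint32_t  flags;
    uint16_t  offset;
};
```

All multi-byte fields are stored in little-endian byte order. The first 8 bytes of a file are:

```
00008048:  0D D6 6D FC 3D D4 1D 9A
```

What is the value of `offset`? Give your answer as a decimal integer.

`offset` follows `index` (2 B), `flags` (4 B), so it starts at offset 2 + 4 = 6 and occupies 2 bytes.
Bytes at offsets 6..7: 1D 9A.
Little-endian: lowest address holds the least-significant byte.
Reassemble most-significant byte first: 9A 1D → 0x9A1D.
0x9A1D = 39453.

39453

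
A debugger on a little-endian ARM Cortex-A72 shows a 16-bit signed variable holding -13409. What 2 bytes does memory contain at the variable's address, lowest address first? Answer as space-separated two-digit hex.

Two's complement of -13409 in 16 bits: 13409 = 0x3461; invert → 0xCB9E; add 1 → 0xCB9F.
Split into bytes (most-significant first): CB 9F.
In little-endian order the low byte comes first in memory.
So at ascending addresses the bytes are 9F CB.

9F CB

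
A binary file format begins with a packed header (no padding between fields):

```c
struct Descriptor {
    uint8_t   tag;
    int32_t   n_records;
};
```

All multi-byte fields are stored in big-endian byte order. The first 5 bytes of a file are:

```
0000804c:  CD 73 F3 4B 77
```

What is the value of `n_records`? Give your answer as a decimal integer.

1945324407

`n_records` follows `tag` (1 byte), so it starts at byte offset 1 and occupies 4 bytes.
Bytes at offsets 1..4: 73 F3 4B 77.
In big-endian order the high byte comes first in memory.
The bytes are already most-significant first: 0x73F34B77.
0x73F34B77 = 1945324407.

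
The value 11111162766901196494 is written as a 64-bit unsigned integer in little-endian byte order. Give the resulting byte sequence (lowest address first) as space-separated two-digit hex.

11111162766901196494 in hexadecimal, padded to 64 bits, is 0x9A32C7AAC2B136CE.
Split into bytes (most-significant first): 9A 32 C7 AA C2 B1 36 CE.
In little-endian order the low byte comes first in memory.
So at ascending addresses the bytes are CE 36 B1 C2 AA C7 32 9A.

CE 36 B1 C2 AA C7 32 9A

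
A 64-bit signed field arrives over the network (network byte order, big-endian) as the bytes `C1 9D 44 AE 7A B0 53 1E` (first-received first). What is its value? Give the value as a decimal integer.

-4495361336872512738

Big-endian: lowest address holds the most-significant byte.
The bytes are already most-significant first: 0xC19D44AE7AB0531E.
Top bit is set, so as a signed 64-bit value this is 0xC19D44AE7AB0531E − 2^64 = -4495361336872512738.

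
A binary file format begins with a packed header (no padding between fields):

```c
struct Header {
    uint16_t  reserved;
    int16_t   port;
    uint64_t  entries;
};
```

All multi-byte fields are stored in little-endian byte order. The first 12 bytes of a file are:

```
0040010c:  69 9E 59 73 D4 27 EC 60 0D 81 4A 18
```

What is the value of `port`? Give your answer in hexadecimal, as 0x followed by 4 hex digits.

0x7359

`port` follows `reserved` (2 bytes), so it starts at byte offset 2 and occupies 2 bytes.
Bytes at offsets 2..3: 59 73.
Little-endian: lowest address holds the least-significant byte.
Reassemble most-significant byte first: 73 59 → 0x7359.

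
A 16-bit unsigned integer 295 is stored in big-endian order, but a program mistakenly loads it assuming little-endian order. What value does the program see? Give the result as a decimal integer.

295 in 16-bit hexadecimal is 0x0127.
Stored big-endian, the bytes at ascending addresses are 01 27.
Read back as little-endian, the first byte is least significant, giving 0x2701.
0x2701 = 9985.

9985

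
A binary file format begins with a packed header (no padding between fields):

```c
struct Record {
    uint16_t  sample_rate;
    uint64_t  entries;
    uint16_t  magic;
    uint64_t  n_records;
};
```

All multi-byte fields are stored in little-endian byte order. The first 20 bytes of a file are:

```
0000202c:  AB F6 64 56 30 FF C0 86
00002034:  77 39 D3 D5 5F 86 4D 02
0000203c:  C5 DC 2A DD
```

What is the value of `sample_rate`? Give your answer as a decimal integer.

`sample_rate` is the first field, at byte offset 0, occupying 2 bytes.
Bytes at offsets 0..1: AB F6.
Little-endian stores the least-significant byte at the lowest address.
Reassemble most-significant byte first: F6 AB → 0xF6AB.
0xF6AB = 63147.

63147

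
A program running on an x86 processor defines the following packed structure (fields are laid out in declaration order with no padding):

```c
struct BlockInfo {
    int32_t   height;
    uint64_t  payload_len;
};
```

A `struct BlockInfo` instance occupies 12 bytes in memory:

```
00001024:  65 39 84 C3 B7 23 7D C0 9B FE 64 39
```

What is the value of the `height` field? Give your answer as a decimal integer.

-1014744731

`height` is the first field, at byte offset 0, occupying 4 bytes.
Bytes at offsets 0..3: 65 39 84 C3.
Little-endian: lowest address holds the least-significant byte.
Reassemble most-significant byte first: C3 84 39 65 → 0xC3843965.
Top bit is set, so as a signed 32-bit value this is 0xC3843965 − 2^32 = -1014744731.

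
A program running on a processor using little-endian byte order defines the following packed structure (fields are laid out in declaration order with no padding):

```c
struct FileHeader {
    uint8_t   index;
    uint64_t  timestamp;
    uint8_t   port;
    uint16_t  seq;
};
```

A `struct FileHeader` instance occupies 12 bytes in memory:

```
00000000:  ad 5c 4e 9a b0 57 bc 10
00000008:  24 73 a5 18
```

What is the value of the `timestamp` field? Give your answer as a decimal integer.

`timestamp` follows `index` (1 byte), so it starts at byte offset 1 and occupies 8 bytes.
Bytes at offsets 1..8: 5C 4E 9A B0 57 BC 10 24.
Little-endian stores the least-significant byte at the lowest address.
Reassemble most-significant byte first: 24 10 BC 57 B0 9A 4E 5C → 0x2410BC57B09A4E5C.
0x2410BC57B09A4E5C = 2598784069803855452.

2598784069803855452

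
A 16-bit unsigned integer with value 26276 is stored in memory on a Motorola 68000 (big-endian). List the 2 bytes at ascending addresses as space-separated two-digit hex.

66 A4

26276 in hexadecimal, padded to 16 bits, is 0x66A4.
Split into bytes (most-significant first): 66 A4.
Big-endian stores the most-significant byte at the lowest address.
So the memory order matches the most-significant-first order: 66 A4.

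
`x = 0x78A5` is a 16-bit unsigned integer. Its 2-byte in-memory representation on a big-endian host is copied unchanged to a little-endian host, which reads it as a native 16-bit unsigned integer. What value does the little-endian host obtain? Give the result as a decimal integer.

Stored big-endian, the bytes at ascending addresses are 78 A5.
Read back as little-endian, the first byte is least significant, giving 0xA578.
0xA578 = 42360.

42360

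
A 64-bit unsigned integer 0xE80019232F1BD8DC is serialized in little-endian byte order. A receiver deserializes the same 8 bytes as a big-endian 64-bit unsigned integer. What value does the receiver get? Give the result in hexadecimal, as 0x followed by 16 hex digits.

0xDCD81B2F231900E8

Stored little-endian, the bytes at ascending addresses are DC D8 1B 2F 23 19 00 E8.
Read back as big-endian, the last byte is least significant, giving 0xDCD81B2F231900E8.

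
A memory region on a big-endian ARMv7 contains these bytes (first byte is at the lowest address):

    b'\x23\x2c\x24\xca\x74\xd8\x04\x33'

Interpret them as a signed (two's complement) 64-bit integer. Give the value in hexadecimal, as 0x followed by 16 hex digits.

0x232C24CA74D80433

Big-endian: lowest address holds the most-significant byte.
The bytes are already most-significant first: 0x232C24CA74D80433.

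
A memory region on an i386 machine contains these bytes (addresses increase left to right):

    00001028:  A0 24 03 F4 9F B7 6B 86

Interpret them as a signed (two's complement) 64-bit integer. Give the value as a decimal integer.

-8760706752497638240

In little-endian order the low byte comes first in memory.
Reassemble most-significant byte first: 86 6B B7 9F F4 03 24 A0 → 0x866BB79FF40324A0.
Top bit is set, so as a signed 64-bit value this is 0x866BB79FF40324A0 − 2^64 = -8760706752497638240.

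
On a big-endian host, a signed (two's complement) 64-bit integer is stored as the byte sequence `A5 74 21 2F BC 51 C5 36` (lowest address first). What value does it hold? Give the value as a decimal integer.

-6524553471246351050

In big-endian order the high byte comes first in memory.
The bytes are already most-significant first: 0xA574212FBC51C536.
Top bit is set, so as a signed 64-bit value this is 0xA574212FBC51C536 − 2^64 = -6524553471246351050.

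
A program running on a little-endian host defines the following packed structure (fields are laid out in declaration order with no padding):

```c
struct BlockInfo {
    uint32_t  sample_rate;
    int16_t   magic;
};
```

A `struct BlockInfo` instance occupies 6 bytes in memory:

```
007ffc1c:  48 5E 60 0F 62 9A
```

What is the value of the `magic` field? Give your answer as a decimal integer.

-26014

`magic` follows `sample_rate` (4 bytes), so it starts at byte offset 4 and occupies 2 bytes.
Bytes at offsets 4..5: 62 9A.
In little-endian order the low byte comes first in memory.
Reassemble most-significant byte first: 9A 62 → 0x9A62.
Top bit is set, so as a signed 16-bit value this is 0x9A62 − 2^16 = -26014.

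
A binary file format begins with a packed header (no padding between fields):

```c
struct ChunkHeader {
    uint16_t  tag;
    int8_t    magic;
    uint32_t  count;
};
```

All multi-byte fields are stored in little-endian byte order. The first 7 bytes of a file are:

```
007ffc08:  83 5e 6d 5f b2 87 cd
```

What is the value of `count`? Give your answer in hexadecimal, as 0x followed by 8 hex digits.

0xCD87B25F

`count` follows `tag` (2 B), `magic` (1 B), so it starts at offset 2 + 1 = 3 and occupies 4 bytes.
Bytes at offsets 3..6: 5F B2 87 CD.
Little-endian stores the least-significant byte at the lowest address.
Reassemble most-significant byte first: CD 87 B2 5F → 0xCD87B25F.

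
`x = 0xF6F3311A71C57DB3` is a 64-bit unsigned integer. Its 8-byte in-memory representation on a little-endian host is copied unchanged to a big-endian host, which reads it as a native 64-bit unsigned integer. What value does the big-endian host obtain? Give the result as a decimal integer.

12933710794439390198

Stored little-endian, the bytes at ascending addresses are B3 7D C5 71 1A 31 F3 F6.
Read back as big-endian, the last byte is least significant, giving 0xB37DC5711A31F3F6.
0xB37DC5711A31F3F6 = 12933710794439390198.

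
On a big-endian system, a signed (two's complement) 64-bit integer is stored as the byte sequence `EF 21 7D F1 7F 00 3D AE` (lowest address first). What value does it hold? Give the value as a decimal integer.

Big-endian: lowest address holds the most-significant byte.
The bytes are already most-significant first: 0xEF217DF17F003DAE.
Top bit is set, so as a signed 64-bit value this is 0xEF217DF17F003DAE − 2^64 = -1215551948242010706.

-1215551948242010706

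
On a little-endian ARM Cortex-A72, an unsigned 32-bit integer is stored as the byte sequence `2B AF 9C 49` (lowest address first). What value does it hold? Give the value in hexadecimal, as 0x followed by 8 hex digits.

Little-endian: lowest address holds the least-significant byte.
Reassemble most-significant byte first: 49 9C AF 2B → 0x499CAF2B.

0x499CAF2B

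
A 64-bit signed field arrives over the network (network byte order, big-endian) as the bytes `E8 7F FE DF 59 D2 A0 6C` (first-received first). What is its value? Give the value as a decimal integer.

Big-endian: lowest address holds the most-significant byte.
The bytes are already most-significant first: 0xE87FFEDF59D2A06C.
Top bit is set, so as a signed 64-bit value this is 0xE87FFEDF59D2A06C − 2^64 = -1693354699629879188.

-1693354699629879188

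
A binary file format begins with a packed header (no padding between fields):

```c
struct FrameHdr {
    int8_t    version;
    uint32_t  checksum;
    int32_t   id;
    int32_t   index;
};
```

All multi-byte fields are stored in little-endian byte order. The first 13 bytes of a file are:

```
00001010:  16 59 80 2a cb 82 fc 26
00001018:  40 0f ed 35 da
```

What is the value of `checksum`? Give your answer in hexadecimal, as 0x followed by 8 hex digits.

`checksum` follows `version` (1 byte), so it starts at byte offset 1 and occupies 4 bytes.
Bytes at offsets 1..4: 59 80 2A CB.
Little-endian stores the least-significant byte at the lowest address.
Reassemble most-significant byte first: CB 2A 80 59 → 0xCB2A8059.

0xCB2A8059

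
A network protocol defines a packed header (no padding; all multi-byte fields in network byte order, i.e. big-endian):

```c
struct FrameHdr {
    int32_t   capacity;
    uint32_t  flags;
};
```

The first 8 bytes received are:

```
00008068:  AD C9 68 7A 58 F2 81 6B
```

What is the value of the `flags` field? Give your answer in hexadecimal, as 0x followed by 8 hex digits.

0x58F2816B

`flags` follows `capacity` (4 bytes), so it starts at byte offset 4 and occupies 4 bytes.
Bytes at offsets 4..7: 58 F2 81 6B.
In big-endian order the high byte comes first in memory.
The bytes are already most-significant first: 0x58F2816B.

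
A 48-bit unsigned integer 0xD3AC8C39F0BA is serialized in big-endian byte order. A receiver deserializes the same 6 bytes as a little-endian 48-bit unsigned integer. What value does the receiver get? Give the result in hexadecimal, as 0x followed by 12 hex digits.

Stored big-endian, the bytes at ascending addresses are D3 AC 8C 39 F0 BA.
Read back as little-endian, the first byte is least significant, giving 0xBAF0398CACD3.

0xBAF0398CACD3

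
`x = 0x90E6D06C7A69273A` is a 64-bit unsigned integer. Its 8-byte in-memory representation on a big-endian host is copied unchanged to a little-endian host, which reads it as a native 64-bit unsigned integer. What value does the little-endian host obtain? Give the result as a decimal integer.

4190433952824092304

Stored big-endian, the bytes at ascending addresses are 90 E6 D0 6C 7A 69 27 3A.
Read back as little-endian, the first byte is least significant, giving 0x3A27697A6CD0E690.
0x3A27697A6CD0E690 = 4190433952824092304.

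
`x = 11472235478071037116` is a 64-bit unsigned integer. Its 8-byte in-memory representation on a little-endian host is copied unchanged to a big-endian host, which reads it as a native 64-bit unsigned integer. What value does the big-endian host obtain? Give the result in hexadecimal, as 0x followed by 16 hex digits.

0xBCCC0E826291359F

11472235478071037116 in 64-bit hexadecimal is 0x9F359162820ECCBC.
Stored little-endian, the bytes at ascending addresses are BC CC 0E 82 62 91 35 9F.
Read back as big-endian, the last byte is least significant, giving 0xBCCC0E826291359F.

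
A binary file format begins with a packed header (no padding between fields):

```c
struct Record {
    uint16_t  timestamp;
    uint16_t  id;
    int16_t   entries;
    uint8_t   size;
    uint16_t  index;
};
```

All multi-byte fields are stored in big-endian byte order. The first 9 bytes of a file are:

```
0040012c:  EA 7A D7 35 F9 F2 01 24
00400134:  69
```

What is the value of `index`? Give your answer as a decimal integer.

`index` follows `timestamp` (2 B), `id` (2 B), `entries` (2 B), `size` (1 B), so it starts at offset 2 + 2 + 2 + 1 = 7 and occupies 2 bytes.
Bytes at offsets 7..8: 24 69.
Big-endian stores the most-significant byte at the lowest address.
The bytes are already most-significant first: 0x2469.
0x2469 = 9321.

9321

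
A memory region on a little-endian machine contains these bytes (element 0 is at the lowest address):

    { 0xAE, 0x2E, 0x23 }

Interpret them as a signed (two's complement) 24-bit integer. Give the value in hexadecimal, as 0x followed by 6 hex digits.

Little-endian: lowest address holds the least-significant byte.
Reassemble most-significant byte first: 23 2E AE → 0x232EAE.

0x232EAE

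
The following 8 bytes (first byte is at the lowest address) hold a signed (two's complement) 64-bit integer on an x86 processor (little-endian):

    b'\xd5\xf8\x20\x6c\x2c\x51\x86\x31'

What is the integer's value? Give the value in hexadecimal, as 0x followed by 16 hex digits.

Little-endian: lowest address holds the least-significant byte.
Reassemble most-significant byte first: 31 86 51 2C 6C 20 F8 D5 → 0x3186512C6C20F8D5.

0x3186512C6C20F8D5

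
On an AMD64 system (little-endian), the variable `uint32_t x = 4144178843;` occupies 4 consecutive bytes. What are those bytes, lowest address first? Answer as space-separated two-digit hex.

9B 26 03 F7

4144178843 in hexadecimal, padded to 32 bits, is 0xF703269B.
Split into bytes (most-significant first): F7 03 26 9B.
In little-endian order the low byte comes first in memory.
So at ascending addresses the bytes are 9B 26 03 F7.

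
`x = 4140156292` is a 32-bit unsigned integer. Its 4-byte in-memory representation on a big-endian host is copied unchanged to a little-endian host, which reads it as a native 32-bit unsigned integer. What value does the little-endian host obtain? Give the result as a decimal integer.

2227553782

4140156292 in 32-bit hexadecimal is 0xF6C5C584.
Stored big-endian, the bytes at ascending addresses are F6 C5 C5 84.
Read back as little-endian, the first byte is least significant, giving 0x84C5C5F6.
0x84C5C5F6 = 2227553782.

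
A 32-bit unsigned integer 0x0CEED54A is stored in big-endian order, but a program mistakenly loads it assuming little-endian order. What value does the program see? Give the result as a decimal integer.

1255534092

Stored big-endian, the bytes at ascending addresses are 0C EE D5 4A.
Read back as little-endian, the first byte is least significant, giving 0x4AD5EE0C.
0x4AD5EE0C = 1255534092.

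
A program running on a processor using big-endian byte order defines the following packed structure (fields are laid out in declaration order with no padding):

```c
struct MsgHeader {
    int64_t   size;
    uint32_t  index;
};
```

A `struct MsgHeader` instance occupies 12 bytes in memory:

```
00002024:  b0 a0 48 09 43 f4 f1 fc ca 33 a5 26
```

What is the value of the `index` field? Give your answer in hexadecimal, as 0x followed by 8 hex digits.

`index` follows `size` (8 bytes), so it starts at byte offset 8 and occupies 4 bytes.
Bytes at offsets 8..11: CA 33 A5 26.
In big-endian order the high byte comes first in memory.
The bytes are already most-significant first: 0xCA33A526.

0xCA33A526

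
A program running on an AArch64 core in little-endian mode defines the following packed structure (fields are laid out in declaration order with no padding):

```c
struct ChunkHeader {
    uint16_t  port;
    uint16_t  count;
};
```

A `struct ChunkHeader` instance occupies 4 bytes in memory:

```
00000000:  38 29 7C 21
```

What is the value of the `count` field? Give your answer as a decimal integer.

`count` follows `port` (2 bytes), so it starts at byte offset 2 and occupies 2 bytes.
Bytes at offsets 2..3: 7C 21.
Little-endian: lowest address holds the least-significant byte.
Reassemble most-significant byte first: 21 7C → 0x217C.
0x217C = 8572.

8572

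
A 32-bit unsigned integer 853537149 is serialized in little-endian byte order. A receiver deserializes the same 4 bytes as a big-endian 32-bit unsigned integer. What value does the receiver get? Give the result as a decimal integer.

2113003314

853537149 in 32-bit hexadecimal is 0x32DFF17D.
Stored little-endian, the bytes at ascending addresses are 7D F1 DF 32.
Read back as big-endian, the last byte is least significant, giving 0x7DF1DF32.
0x7DF1DF32 = 2113003314.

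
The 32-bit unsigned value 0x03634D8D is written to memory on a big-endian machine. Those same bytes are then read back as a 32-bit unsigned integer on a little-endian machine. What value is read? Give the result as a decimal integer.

Stored big-endian, the bytes at ascending addresses are 03 63 4D 8D.
Read back as little-endian, the first byte is least significant, giving 0x8D4D6303.
0x8D4D6303 = 2370659075.

2370659075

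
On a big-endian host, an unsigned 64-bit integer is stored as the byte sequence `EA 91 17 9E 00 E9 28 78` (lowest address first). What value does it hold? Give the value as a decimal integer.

16902316843885734008

In big-endian order the high byte comes first in memory.
The bytes are already most-significant first: 0xEA91179E00E92878.
0xEA91179E00E92878 = 16902316843885734008.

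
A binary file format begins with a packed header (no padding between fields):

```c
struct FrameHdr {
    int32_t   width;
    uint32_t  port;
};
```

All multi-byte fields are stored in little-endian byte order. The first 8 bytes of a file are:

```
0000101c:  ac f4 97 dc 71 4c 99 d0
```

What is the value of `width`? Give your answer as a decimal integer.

`width` is the first field, at byte offset 0, occupying 4 bytes.
Bytes at offsets 0..3: AC F4 97 DC.
In little-endian order the low byte comes first in memory.
Reassemble most-significant byte first: DC 97 F4 AC → 0xDC97F4AC.
Top bit is set, so as a signed 32-bit value this is 0xDC97F4AC − 2^32 = -594021204.

-594021204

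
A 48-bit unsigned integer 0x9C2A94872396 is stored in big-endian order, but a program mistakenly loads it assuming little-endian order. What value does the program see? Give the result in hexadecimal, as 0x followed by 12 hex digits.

Stored big-endian, the bytes at ascending addresses are 9C 2A 94 87 23 96.
Read back as little-endian, the first byte is least significant, giving 0x962387942A9C.

0x962387942A9C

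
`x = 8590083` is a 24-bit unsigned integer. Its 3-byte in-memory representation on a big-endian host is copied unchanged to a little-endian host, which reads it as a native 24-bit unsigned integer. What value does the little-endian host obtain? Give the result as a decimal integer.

201603

8590083 in 24-bit hexadecimal is 0x831303.
Stored big-endian, the bytes at ascending addresses are 83 13 03.
Read back as little-endian, the first byte is least significant, giving 0x031383.
0x031383 = 201603.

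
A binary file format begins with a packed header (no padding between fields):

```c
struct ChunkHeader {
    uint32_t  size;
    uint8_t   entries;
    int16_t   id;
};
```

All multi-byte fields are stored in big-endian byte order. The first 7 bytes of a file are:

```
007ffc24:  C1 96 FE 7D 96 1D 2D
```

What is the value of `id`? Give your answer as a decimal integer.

`id` follows `size` (4 B), `entries` (1 B), so it starts at offset 4 + 1 = 5 and occupies 2 bytes.
Bytes at offsets 5..6: 1D 2D.
In big-endian order the high byte comes first in memory.
The bytes are already most-significant first: 0x1D2D.
0x1D2D = 7469.

7469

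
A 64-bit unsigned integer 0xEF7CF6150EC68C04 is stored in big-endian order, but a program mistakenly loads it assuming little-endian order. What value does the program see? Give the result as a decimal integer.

Stored big-endian, the bytes at ascending addresses are EF 7C F6 15 0E C6 8C 04.
Read back as little-endian, the first byte is least significant, giving 0x048CC60E15F67CEF.
0x048CC60E15F67CEF = 327854636691520751.

327854636691520751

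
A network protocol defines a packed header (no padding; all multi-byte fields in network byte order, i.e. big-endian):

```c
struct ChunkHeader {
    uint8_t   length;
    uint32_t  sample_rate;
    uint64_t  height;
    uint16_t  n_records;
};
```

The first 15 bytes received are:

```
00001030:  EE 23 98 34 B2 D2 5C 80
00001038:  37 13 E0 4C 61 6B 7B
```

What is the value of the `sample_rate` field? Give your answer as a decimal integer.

`sample_rate` follows `length` (1 byte), so it starts at byte offset 1 and occupies 4 bytes.
Bytes at offsets 1..4: 23 98 34 B2.
Big-endian: lowest address holds the most-significant byte.
The bytes are already most-significant first: 0x239834B2.
0x239834B2 = 597177522.

597177522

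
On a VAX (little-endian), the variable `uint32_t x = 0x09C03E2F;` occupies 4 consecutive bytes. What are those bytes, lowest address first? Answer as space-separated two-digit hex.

Split into bytes (most-significant first): 09 C0 3E 2F.
Little-endian: lowest address holds the least-significant byte.
So at ascending addresses the bytes are 2F 3E C0 09.

2F 3E C0 09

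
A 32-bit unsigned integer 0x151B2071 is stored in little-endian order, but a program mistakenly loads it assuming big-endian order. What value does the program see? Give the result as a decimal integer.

1897929493

Stored little-endian, the bytes at ascending addresses are 71 20 1B 15.
Read back as big-endian, the last byte is least significant, giving 0x71201B15.
0x71201B15 = 1897929493.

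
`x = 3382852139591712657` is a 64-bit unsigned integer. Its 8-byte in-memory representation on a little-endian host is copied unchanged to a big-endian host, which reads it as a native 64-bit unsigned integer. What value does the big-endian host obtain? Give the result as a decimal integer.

3382852139591712657 in 64-bit hexadecimal is 0x2EF24E190C08BF91.
Stored little-endian, the bytes at ascending addresses are 91 BF 08 0C 19 4E F2 2E.
Read back as big-endian, the last byte is least significant, giving 0x91BF080C194EF22E.
0x91BF080C194EF22E = 10502121704108519982.

10502121704108519982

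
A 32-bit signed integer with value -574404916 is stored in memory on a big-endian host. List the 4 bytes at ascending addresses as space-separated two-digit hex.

DD C3 46 CC

Two's complement of -574404916 in 32 bits: 574404916 = 0x223CB934; invert → 0xDDC346CB; add 1 → 0xDDC346CC.
Split into bytes (most-significant first): DD C3 46 CC.
Big-endian stores the most-significant byte at the lowest address.
So the memory order matches the most-significant-first order: DD C3 46 CC.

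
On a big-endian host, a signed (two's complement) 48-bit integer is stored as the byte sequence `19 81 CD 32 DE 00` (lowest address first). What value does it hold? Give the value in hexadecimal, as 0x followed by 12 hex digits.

In big-endian order the high byte comes first in memory.
The bytes are already most-significant first: 0x1981CD32DE00.

0x1981CD32DE00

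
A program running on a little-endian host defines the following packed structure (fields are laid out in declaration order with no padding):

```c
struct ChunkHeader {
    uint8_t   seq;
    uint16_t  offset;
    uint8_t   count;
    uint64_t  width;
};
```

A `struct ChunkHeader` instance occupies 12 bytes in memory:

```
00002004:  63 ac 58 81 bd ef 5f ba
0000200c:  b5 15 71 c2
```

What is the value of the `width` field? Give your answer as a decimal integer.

`width` follows `seq` (1 B), `offset` (2 B), `count` (1 B), so it starts at offset 1 + 2 + 1 = 4 and occupies 8 bytes.
Bytes at offsets 4..11: BD EF 5F BA B5 15 71 C2.
Little-endian: lowest address holds the least-significant byte.
Reassemble most-significant byte first: C2 71 15 B5 BA 5F EF BD → 0xC27115B5BA5FEFBD.
0xC27115B5BA5FEFBD = 14011003785986437053.

14011003785986437053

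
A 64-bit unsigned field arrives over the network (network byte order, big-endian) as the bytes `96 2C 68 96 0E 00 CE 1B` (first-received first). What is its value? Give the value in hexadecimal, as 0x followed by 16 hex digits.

0x962C68960E00CE1B

In big-endian order the high byte comes first in memory.
The bytes are already most-significant first: 0x962C68960E00CE1B.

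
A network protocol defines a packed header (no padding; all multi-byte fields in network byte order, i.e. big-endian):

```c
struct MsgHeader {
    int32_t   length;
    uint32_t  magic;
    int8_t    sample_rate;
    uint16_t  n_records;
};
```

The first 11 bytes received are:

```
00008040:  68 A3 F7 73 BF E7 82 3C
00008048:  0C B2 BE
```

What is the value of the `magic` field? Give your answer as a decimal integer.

`magic` follows `length` (4 bytes), so it starts at byte offset 4 and occupies 4 bytes.
Bytes at offsets 4..7: BF E7 82 3C.
Big-endian stores the most-significant byte at the lowest address.
The bytes are already most-significant first: 0xBFE7823C.
0xBFE7823C = 3219620412.

3219620412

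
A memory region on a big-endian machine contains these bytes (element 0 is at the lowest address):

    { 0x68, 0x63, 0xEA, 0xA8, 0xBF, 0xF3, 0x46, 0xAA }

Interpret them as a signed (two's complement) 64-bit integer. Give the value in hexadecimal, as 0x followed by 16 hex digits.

Big-endian stores the most-significant byte at the lowest address.
The bytes are already most-significant first: 0x6863EAA8BFF346AA.

0x6863EAA8BFF346AA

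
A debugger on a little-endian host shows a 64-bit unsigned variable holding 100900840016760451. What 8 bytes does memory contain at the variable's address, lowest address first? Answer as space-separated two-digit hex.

100900840016760451 in hexadecimal, padded to 64 bits, is 0x016678C786BCCE83.
Split into bytes (most-significant first): 01 66 78 C7 86 BC CE 83.
In little-endian order the low byte comes first in memory.
So at ascending addresses the bytes are 83 CE BC 86 C7 78 66 01.

83 CE BC 86 C7 78 66 01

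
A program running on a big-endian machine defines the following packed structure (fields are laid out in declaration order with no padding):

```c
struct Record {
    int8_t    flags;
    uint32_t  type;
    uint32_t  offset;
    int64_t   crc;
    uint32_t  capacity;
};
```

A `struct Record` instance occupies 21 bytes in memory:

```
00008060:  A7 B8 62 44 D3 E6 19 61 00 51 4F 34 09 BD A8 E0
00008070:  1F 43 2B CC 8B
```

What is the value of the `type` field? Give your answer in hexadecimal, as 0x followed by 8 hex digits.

`type` follows `flags` (1 byte), so it starts at byte offset 1 and occupies 4 bytes.
Bytes at offsets 1..4: B8 62 44 D3.
Big-endian stores the most-significant byte at the lowest address.
The bytes are already most-significant first: 0xB86244D3.

0xB86244D3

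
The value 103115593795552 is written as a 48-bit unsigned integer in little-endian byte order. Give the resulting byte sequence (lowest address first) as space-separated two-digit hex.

E0 C7 56 78 C8 5D

103115593795552 in hexadecimal, padded to 48 bits, is 0x5DC87856C7E0.
Split into bytes (most-significant first): 5D C8 78 56 C7 E0.
Little-endian stores the least-significant byte at the lowest address.
So at ascending addresses the bytes are E0 C7 56 78 C8 5D.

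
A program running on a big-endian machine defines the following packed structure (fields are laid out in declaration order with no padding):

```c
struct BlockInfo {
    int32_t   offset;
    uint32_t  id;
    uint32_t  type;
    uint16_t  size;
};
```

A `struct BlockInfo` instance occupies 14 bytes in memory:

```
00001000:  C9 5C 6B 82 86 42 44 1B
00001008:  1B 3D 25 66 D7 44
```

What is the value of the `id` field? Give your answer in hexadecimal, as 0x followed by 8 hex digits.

`id` follows `offset` (4 bytes), so it starts at byte offset 4 and occupies 4 bytes.
Bytes at offsets 4..7: 86 42 44 1B.
Big-endian stores the most-significant byte at the lowest address.
The bytes are already most-significant first: 0x8642441B.

0x8642441B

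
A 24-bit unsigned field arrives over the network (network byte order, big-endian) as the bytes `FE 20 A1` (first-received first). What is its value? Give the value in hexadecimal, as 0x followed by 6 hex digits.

In big-endian order the high byte comes first in memory.
The bytes are already most-significant first: 0xFE20A1.

0xFE20A1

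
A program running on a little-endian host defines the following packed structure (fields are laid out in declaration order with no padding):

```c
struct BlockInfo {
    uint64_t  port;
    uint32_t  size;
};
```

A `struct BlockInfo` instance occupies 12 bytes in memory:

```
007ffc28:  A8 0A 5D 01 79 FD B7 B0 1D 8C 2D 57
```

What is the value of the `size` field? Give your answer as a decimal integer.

1462602781

`size` follows `port` (8 bytes), so it starts at byte offset 8 and occupies 4 bytes.
Bytes at offsets 8..11: 1D 8C 2D 57.
Little-endian stores the least-significant byte at the lowest address.
Reassemble most-significant byte first: 57 2D 8C 1D → 0x572D8C1D.
0x572D8C1D = 1462602781.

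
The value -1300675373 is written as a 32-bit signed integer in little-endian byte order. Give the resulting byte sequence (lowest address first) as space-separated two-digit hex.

D3 44 79 B2

Two's complement of -1300675373 in 32 bits: 1300675373 = 0x4D86BB2D; invert → 0xB27944D2; add 1 → 0xB27944D3.
Split into bytes (most-significant first): B2 79 44 D3.
In little-endian order the low byte comes first in memory.
So at ascending addresses the bytes are D3 44 79 B2.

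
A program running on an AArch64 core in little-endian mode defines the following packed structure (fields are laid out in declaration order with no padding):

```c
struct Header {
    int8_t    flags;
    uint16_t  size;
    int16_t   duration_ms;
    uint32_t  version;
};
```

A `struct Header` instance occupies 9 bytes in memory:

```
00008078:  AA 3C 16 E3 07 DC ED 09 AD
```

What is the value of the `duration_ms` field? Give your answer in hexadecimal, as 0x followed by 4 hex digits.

`duration_ms` follows `flags` (1 B), `size` (2 B), so it starts at offset 1 + 2 = 3 and occupies 2 bytes.
Bytes at offsets 3..4: E3 07.
In little-endian order the low byte comes first in memory.
Reassemble most-significant byte first: 07 E3 → 0x07E3.

0x07E3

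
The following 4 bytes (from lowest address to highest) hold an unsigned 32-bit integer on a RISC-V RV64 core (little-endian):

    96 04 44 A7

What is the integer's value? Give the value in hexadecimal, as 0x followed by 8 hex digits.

In little-endian order the low byte comes first in memory.
Reassemble most-significant byte first: A7 44 04 96 → 0xA7440496.

0xA7440496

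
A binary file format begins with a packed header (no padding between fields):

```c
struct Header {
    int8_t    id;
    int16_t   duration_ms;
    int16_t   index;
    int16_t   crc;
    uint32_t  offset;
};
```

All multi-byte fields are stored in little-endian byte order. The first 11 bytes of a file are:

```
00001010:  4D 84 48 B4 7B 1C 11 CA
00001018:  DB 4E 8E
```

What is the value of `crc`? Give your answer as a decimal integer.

`crc` follows `id` (1 B), `duration_ms` (2 B), `index` (2 B), so it starts at offset 1 + 2 + 2 = 5 and occupies 2 bytes.
Bytes at offsets 5..6: 1C 11.
In little-endian order the low byte comes first in memory.
Reassemble most-significant byte first: 11 1C → 0x111C.
0x111C = 4380.

4380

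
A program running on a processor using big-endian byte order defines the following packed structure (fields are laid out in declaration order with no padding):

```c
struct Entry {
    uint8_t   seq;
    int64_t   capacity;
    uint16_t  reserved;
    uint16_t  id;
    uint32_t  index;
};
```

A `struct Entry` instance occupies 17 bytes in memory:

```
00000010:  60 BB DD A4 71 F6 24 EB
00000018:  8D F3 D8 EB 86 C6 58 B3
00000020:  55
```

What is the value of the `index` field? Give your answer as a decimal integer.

`index` follows `seq` (1 B), `capacity` (8 B), `reserved` (2 B), `id` (2 B), so it starts at offset 1 + 8 + 2 + 2 = 13 and occupies 4 bytes.
Bytes at offsets 13..16: C6 58 B3 55.
In big-endian order the high byte comes first in memory.
The bytes are already most-significant first: 0xC658B355.
0xC658B355 = 3327701845.

3327701845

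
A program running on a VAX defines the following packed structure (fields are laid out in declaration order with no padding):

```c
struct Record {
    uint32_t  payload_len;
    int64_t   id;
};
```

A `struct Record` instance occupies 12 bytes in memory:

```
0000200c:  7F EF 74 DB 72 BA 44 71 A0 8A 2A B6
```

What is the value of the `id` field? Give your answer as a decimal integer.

`id` follows `payload_len` (4 bytes), so it starts at byte offset 4 and occupies 8 bytes.
Bytes at offsets 4..11: 72 BA 44 71 A0 8A 2A B6.
In little-endian order the low byte comes first in memory.
Reassemble most-significant byte first: B6 2A 8A A0 71 44 BA 72 → 0xB62A8AA07144BA72.
Top bit is set, so as a signed 64-bit value this is 0xB62A8AA07144BA72 − 2^64 = -5320287588085089678.

-5320287588085089678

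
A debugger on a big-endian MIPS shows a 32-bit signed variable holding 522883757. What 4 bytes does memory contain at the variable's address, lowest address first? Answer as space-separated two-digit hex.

1F 2A 92 AD

522883757 in hexadecimal, padded to 32 bits, is 0x1F2A92AD.
Split into bytes (most-significant first): 1F 2A 92 AD.
In big-endian order the high byte comes first in memory.
So the memory order matches the most-significant-first order: 1F 2A 92 AD.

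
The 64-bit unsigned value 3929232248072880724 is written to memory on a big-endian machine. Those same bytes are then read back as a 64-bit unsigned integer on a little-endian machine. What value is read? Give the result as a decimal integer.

6107554420653786934

3929232248072880724 in 64-bit hexadecimal is 0x36876FE96264C254.
Stored big-endian, the bytes at ascending addresses are 36 87 6F E9 62 64 C2 54.
Read back as little-endian, the first byte is least significant, giving 0x54C26462E96F8736.
0x54C26462E96F8736 = 6107554420653786934.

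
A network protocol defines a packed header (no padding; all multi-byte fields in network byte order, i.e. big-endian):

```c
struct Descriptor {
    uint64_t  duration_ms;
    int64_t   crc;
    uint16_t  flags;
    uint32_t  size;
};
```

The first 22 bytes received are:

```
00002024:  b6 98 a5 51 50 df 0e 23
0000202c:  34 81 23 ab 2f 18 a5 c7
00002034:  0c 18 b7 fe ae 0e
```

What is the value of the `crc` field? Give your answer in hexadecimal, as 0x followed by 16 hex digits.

`crc` follows `duration_ms` (8 bytes), so it starts at byte offset 8 and occupies 8 bytes.
Bytes at offsets 8..15: 34 81 23 AB 2F 18 A5 C7.
Big-endian stores the most-significant byte at the lowest address.
The bytes are already most-significant first: 0x348123AB2F18A5C7.

0x348123AB2F18A5C7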